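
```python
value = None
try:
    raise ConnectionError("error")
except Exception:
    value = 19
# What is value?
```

Step-by-step execution trace:
1. `raise ConnectionError(...)` raises ConnectionError.
2. `except Exception` matches (ConnectionError is a subclass of Exception) → value = 19.
Result: 19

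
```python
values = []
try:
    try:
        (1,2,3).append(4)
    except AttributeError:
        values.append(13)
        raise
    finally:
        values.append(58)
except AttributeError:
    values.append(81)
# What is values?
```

Step-by-step execution trace:
1. Inner try: `(1,2,3).append(4)` raises AttributeError.
2. Inner `except AttributeError` matches → `values.append(13)` → values = [13].
3. bare `raise` re-raises AttributeError.
4. Inner `finally` runs during unwinding: `values.append(58)` → values = [13, 58].
5. Outer `except AttributeError` matches → `values.append(81)` → values = [13, 58, 81].
Result: [13, 58, 81]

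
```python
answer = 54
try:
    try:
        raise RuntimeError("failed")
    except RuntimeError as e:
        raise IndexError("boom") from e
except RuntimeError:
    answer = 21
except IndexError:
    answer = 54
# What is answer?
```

Step-by-step execution trace:
1. Inner try raises RuntimeError; inner `except RuntimeError as e` catches it.
2. `raise IndexError(...) from e` raises IndexError (RuntimeError is attached as __cause__, but only IndexError is active).
3. Outer `except RuntimeError` does not match IndexError; skipped.
4. Outer `except IndexError` matches → answer = 54.
Result: 54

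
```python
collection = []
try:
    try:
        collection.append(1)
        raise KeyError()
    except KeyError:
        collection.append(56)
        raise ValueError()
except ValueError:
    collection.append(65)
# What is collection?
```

Step-by-step execution trace:
1. Inner try: `collection.append(1)` → collection = [1].
2. `raise KeyError()` raises KeyError.
3. Inner `except KeyError` matches → `collection.append(56)` → collection = [1, 56].
4. `raise ValueError()` raises ValueError; propagates to outer try.
5. Outer `except ValueError` matches → `collection.append(65)` → collection = [1, 56, 65].
Result: [1, 56, 65]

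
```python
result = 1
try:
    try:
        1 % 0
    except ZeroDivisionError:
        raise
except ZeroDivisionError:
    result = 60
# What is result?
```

Step-by-step execution trace:
1. Inner try: `1 % 0` raises ZeroDivisionError.
2. Inner `except ZeroDivisionError` matches; bare `raise` re-raises the same ZeroDivisionError.
3. Outer `except ZeroDivisionError` matches → result = 60.
Result: 60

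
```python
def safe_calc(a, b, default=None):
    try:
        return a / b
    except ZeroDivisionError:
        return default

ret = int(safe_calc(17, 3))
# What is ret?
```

Step-by-step execution trace:
1. `safe_calc(17, 3)` enters try: `return 17 / 3` → returns 5.666666666666667. No exception raised.
2. `except ZeroDivisionError` is skipped.
3. `int(5.666666666666667)` → 5 → ret = 5.
Result: 5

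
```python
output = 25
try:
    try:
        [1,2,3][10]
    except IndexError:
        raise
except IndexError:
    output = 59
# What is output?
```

Step-by-step execution trace:
1. Inner try: `[1,2,3][10]` raises IndexError.
2. Inner `except IndexError` matches; bare `raise` re-raises the same IndexError.
3. Outer `except IndexError` matches → output = 59.
Result: 59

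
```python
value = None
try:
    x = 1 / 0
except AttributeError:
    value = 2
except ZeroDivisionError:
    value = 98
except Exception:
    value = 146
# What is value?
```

Step-by-step execution trace:
1. `x = 1 / 0` raises ZeroDivisionError.
2. `except AttributeError` does not match ZeroDivisionError; skipped.
3. `except ZeroDivisionError` matches → value = 98.
4. Remaining except clauses are skipped.
Result: 98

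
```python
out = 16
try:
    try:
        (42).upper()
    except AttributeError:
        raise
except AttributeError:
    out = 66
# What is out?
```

Step-by-step execution trace:
1. Inner try: `(42).upper()` raises AttributeError.
2. Inner `except AttributeError` matches; bare `raise` re-raises the same AttributeError.
3. Outer `except AttributeError` matches → out = 66.
Result: 66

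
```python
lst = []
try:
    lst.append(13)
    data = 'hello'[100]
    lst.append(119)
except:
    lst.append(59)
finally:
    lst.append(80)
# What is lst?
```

Step-by-step execution trace:
1. try: `lst.append(13)` → lst = [13].
2. `data = 'hello'[100]` raises IndexError; `lst.append(119)` is not reached.
3. bare `except` matches → `lst.append(59)` → lst = [13, 59].
4. finally always runs: `lst.append(80)` → lst = [13, 59, 80].
Result: [13, 59, 80]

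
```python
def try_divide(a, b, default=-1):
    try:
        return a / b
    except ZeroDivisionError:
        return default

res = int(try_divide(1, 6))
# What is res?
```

Step-by-step execution trace:
1. `try_divide(1, 6)` enters try: `return 1 / 6` → returns 0.16666666666666666. No exception raised.
2. `except ZeroDivisionError` is skipped.
3. `int(0.16666666666666666)` → 0 → res = 0.
Result: 0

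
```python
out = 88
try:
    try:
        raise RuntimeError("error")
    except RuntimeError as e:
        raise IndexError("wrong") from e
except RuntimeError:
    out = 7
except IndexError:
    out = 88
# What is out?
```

Step-by-step execution trace:
1. Inner try raises RuntimeError; inner `except RuntimeError as e` catches it.
2. `raise IndexError(...) from e` raises IndexError (RuntimeError is attached as __cause__, but only IndexError is active).
3. Outer `except RuntimeError` does not match IndexError; skipped.
4. Outer `except IndexError` matches → out = 88.
Result: 88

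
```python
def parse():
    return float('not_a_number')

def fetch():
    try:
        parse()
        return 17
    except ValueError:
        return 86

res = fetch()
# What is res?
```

Step-by-step execution trace:
1. `fetch()` calls `parse()`.
2. `parse()` evaluates `float('not_a_number')`, which raises ValueError; it propagates to the caller.
3. `return 17` is not reached.
4. `except ValueError` in fetch matches → returns 86.
5. res = 86.
Result: 86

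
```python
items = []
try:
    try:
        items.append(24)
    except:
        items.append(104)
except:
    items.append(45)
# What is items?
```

Step-by-step execution trace:
1. Inner try: `items.append(24)` → items = [24]. No exception raised.
2. Inner `except` is skipped.
3. Inner try completes normally; outer `except` is skipped.
Result: [24]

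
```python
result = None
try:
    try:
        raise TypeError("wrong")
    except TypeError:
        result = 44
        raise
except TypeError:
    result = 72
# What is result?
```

Step-by-step execution trace:
1. Inner try: `raise TypeError("wrong")` raises TypeError.
2. Inner `except TypeError` matches → result = 44.
3. bare `raise` re-raises the same TypeError.
4. Outer `except TypeError` matches → result = 72.
Result: 72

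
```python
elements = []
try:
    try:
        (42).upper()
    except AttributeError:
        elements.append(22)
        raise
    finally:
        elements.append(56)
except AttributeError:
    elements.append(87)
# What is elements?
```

Step-by-step execution trace:
1. Inner try: `(42).upper()` raises AttributeError.
2. Inner `except AttributeError` matches → `elements.append(22)` → elements = [22].
3. bare `raise` re-raises AttributeError.
4. Inner `finally` runs during unwinding: `elements.append(56)` → elements = [22, 56].
5. Outer `except AttributeError` matches → `elements.append(87)` → elements = [22, 56, 87].
Result: [22, 56, 87]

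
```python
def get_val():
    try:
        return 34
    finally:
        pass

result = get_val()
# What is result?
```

Step-by-step execution trace:
1. `get_val()` enters try: `return 34` sets pending return value 34.
2. Before returning, `finally: pass` runs (no effect).
3. get_val() returns 34 → result = 34.
Result: 34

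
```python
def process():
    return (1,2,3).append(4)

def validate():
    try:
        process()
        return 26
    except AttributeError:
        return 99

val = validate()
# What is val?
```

Step-by-step execution trace:
1. `validate()` calls `process()`.
2. `process()` evaluates `(1,2,3).append(4)`, which raises AttributeError; it propagates to the caller.
3. `return 26` is not reached.
4. `except AttributeError` in validate matches → returns 99.
5. val = 99.
Result: 99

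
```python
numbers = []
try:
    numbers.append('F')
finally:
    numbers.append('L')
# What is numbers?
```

Step-by-step execution trace:
1. try: `numbers.append('F')` → numbers = ['F'].
2. The try body completes without raising.
3. finally always runs: `numbers.append('L')` → numbers = ['F', 'L'].
Result: ['F', 'L']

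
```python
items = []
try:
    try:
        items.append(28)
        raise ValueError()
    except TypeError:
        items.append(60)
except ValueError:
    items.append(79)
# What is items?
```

Step-by-step execution trace:
1. Inner try: `items.append(28)` → items = [28].
2. `raise ValueError()` raises ValueError.
3. Inner `except TypeError` does not match ValueError; exception propagates to outer try.
4. Outer `except ValueError` matches → `items.append(79)` → items = [28, 79].
Result: [28, 79]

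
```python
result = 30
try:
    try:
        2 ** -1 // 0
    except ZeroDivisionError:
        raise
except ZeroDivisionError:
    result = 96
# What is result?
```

Step-by-step execution trace:
1. Inner try: `2 ** -1 // 0` raises ZeroDivisionError.
2. Inner `except ZeroDivisionError` matches; bare `raise` re-raises the same ZeroDivisionError.
3. Outer `except ZeroDivisionError` matches → result = 96.
Result: 96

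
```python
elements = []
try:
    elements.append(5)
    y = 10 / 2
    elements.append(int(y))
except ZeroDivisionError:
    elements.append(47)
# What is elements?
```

Step-by-step execution trace:
1. try: `elements.append(5)` → elements = [5].
2. `y = 10 / 2` → y = 5.0. No exception raised.
3. `elements.append(int(y))` → elements = [5, 5].
4. `except ZeroDivisionError` is skipped (no exception was raised).
Result: [5, 5]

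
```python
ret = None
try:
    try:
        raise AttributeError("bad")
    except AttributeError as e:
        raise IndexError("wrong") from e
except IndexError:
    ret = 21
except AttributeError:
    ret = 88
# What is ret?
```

Step-by-step execution trace:
1. Inner try raises AttributeError; inner `except AttributeError as e` catches it.
2. `raise IndexError(...) from e` raises IndexError (AttributeError is attached as __cause__, but only IndexError is active).
3. Outer `except IndexError` matches → ret = 21.
4. `except AttributeError` is not reached.
Result: 21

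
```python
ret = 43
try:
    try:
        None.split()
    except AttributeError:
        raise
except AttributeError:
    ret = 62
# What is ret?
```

Step-by-step execution trace:
1. Inner try: `None.split()` raises AttributeError.
2. Inner `except AttributeError` matches; bare `raise` re-raises the same AttributeError.
3. Outer `except AttributeError` matches → ret = 62.
Result: 62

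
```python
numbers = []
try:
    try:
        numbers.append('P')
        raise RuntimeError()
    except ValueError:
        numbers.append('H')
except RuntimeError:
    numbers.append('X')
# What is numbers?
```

Step-by-step execution trace:
1. Inner try: `numbers.append('P')` → numbers = ['P'].
2. `raise RuntimeError()` raises RuntimeError.
3. Inner `except ValueError` does not match RuntimeError; exception propagates to outer try.
4. Outer `except RuntimeError` matches → `numbers.append('X')` → numbers = ['P', 'X'].
Result: ['P', 'X']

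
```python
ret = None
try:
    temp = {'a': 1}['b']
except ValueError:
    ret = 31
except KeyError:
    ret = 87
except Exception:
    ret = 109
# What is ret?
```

Step-by-step execution trace:
1. `temp = {'a': 1}['b']` raises KeyError.
2. `except ValueError` does not match KeyError; skipped.
3. `except KeyError` matches → ret = 87.
4. Remaining except clauses are skipped.
Result: 87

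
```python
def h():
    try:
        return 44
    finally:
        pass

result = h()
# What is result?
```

Step-by-step execution trace:
1. `h()` enters try: `return 44` sets pending return value 44.
2. Before returning, `finally: pass` runs (no effect).
3. h() returns 44 → result = 44.
Result: 44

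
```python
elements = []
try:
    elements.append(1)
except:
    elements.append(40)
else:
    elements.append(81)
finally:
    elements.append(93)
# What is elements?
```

Step-by-step execution trace:
1. try: `elements.append(1)` → elements = [1]. No exception raised.
2. `except` is skipped.
3. `else` runs: `elements.append(81)` → elements = [1, 81].
4. `finally` always runs: `elements.append(93)` → elements = [1, 81, 93].
Result: [1, 81, 93]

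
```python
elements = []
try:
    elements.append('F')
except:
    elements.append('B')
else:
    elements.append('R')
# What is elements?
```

Step-by-step execution trace:
1. try: `elements.append('F')` → elements = ['F']. No exception raised.
2. `except` is skipped.
3. `else` runs (try completed without exception): `elements.append('R')` → elements = ['F', 'R'].
Result: ['F', 'R']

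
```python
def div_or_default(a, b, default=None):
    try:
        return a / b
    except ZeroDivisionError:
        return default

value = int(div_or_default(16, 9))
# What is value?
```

Step-by-step execution trace:
1. `div_or_default(16, 9)` enters try: `return 16 / 9` → returns 1.7777777777777777. No exception raised.
2. `except ZeroDivisionError` is skipped.
3. `int(1.7777777777777777)` → 1 → value = 1.
Result: 1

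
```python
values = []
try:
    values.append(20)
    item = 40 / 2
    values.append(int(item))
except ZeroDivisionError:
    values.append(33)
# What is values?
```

Step-by-step execution trace:
1. try: `values.append(20)` → values = [20].
2. `item = 40 / 2` → item = 20.0. No exception raised.
3. `values.append(int(item))` → values = [20, 20].
4. `except ZeroDivisionError` is skipped (no exception was raised).
Result: [20, 20]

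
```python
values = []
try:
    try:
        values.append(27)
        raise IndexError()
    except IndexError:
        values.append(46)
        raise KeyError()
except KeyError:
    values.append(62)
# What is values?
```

Step-by-step execution trace:
1. Inner try: `values.append(27)` → values = [27].
2. `raise IndexError()` raises IndexError.
3. Inner `except IndexError` matches → `values.append(46)` → values = [27, 46].
4. `raise KeyError()` raises KeyError; propagates to outer try.
5. Outer `except KeyError` matches → `values.append(62)` → values = [27, 46, 62].
Result: [27, 46, 62]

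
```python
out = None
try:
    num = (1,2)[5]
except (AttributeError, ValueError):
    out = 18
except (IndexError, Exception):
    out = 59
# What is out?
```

Step-by-step execution trace:
1. `num = (1,2)[5]` raises IndexError.
2. `except (AttributeError, ValueError)` does not match IndexError; skipped.
3. `except (IndexError, Exception)` matches (IndexError is in the tuple) → out = 59.
Result: 59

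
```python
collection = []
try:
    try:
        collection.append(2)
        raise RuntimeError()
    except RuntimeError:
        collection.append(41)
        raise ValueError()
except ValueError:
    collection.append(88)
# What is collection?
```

Step-by-step execution trace:
1. Inner try: `collection.append(2)` → collection = [2].
2. `raise RuntimeError()` raises RuntimeError.
3. Inner `except RuntimeError` matches → `collection.append(41)` → collection = [2, 41].
4. `raise ValueError()` raises ValueError; propagates to outer try.
5. Outer `except ValueError` matches → `collection.append(88)` → collection = [2, 41, 88].
Result: [2, 41, 88]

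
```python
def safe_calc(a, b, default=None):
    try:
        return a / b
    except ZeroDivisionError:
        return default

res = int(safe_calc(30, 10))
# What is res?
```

Step-by-step execution trace:
1. `safe_calc(30, 10)` enters try: `return 30 / 10` → returns 3.0. No exception raised.
2. `except ZeroDivisionError` is skipped.
3. `int(3.0)` → 3 → res = 3.
Result: 3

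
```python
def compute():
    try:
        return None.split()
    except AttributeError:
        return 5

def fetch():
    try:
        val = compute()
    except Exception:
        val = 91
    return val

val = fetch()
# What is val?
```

Step-by-step execution trace:
1. `fetch()` calls `compute()`.
2. In compute: `None.split()` raises AttributeError; `except AttributeError` catches it → returns 5.
3. In fetch: `val = compute()` → val = 5. No exception reaches fetch.
4. `except Exception` is skipped; fetch returns 5.
5. val = 5.
Result: 5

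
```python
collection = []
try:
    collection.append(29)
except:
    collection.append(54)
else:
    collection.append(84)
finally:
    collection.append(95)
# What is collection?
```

Step-by-step execution trace:
1. try: `collection.append(29)` → collection = [29]. No exception raised.
2. `except` is skipped.
3. `else` runs: `collection.append(84)` → collection = [29, 84].
4. `finally` always runs: `collection.append(95)` → collection = [29, 84, 95].
Result: [29, 84, 95]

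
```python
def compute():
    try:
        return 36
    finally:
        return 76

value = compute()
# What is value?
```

Step-by-step execution trace:
1. `compute()` enters try: `return 36` sets pending return value 36.
2. Before returning, `finally: return 76` runs and overrides the pending return.
3. compute() returns 76 → value = 76.
Result: 76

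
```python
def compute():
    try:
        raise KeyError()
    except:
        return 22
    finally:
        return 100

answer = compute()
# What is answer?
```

Step-by-step execution trace:
1. `compute()` enters try: `raise KeyError()` raises KeyError.
2. bare `except` matches → `return 22` sets pending return value 22.
3. Before returning, `finally: return 100` runs and overrides the pending return.
4. compute() returns 100 → answer = 100.
Result: 100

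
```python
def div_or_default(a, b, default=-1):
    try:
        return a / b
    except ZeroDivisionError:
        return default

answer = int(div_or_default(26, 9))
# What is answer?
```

Step-by-step execution trace:
1. `div_or_default(26, 9)` enters try: `return 26 / 9` → returns 2.888888888888889. No exception raised.
2. `except ZeroDivisionError` is skipped.
3. `int(2.888888888888889)` → 2 → answer = 2.
Result: 2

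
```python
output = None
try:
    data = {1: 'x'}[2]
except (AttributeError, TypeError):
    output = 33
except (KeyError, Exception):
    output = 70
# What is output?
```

Step-by-step execution trace:
1. `data = {1: 'x'}[2]` raises KeyError.
2. `except (AttributeError, TypeError)` does not match KeyError; skipped.
3. `except (KeyError, Exception)` matches (KeyError is in the tuple) → output = 70.
Result: 70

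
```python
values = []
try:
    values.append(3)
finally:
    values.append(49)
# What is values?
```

Step-by-step execution trace:
1. try: `values.append(3)` → values = [3].
2. The try body completes without raising.
3. finally always runs: `values.append(49)` → values = [3, 49].
Result: [3, 49]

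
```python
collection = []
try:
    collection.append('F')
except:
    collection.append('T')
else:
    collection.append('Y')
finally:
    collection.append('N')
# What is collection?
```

Step-by-step execution trace:
1. try: `collection.append('F')` → collection = ['F']. No exception raised.
2. `except` is skipped.
3. `else` runs: `collection.append('Y')` → collection = ['F', 'Y'].
4. `finally` always runs: `collection.append('N')` → collection = ['F', 'Y', 'N'].
Result: ['F', 'Y', 'N']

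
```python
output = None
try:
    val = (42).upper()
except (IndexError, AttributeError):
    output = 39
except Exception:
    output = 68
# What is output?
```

Step-by-step execution trace:
1. `val = (42).upper()` raises AttributeError.
2. `except (IndexError, AttributeError)` matches (AttributeError is in the tuple) → output = 39.
3. `except Exception` is not reached.
Result: 39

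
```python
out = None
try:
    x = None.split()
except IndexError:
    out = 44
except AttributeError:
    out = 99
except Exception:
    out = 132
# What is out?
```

Step-by-step execution trace:
1. `x = None.split()` raises AttributeError.
2. `except IndexError` does not match AttributeError; skipped.
3. `except AttributeError` matches → out = 99.
4. Remaining except clauses are skipped.
Result: 99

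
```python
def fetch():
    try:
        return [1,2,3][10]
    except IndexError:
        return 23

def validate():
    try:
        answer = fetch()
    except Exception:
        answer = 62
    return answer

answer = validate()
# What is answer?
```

Step-by-step execution trace:
1. `validate()` calls `fetch()`.
2. In fetch: `[1,2,3][10]` raises IndexError; `except IndexError` catches it → returns 23.
3. In validate: `answer = fetch()` → answer = 23. No exception reaches validate.
4. `except Exception` is skipped; validate returns 23.
5. answer = 23.
Result: 23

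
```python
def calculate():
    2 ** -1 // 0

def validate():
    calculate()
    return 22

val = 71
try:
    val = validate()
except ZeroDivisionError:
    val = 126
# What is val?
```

Step-by-step execution trace:
1. val starts at 71.
2. try: `validate()` calls `calculate()`.
3. `calculate()` evaluates `2 ** -1 // 0`, which raises ZeroDivisionError; it propagates through validate (uncaught).
4. `return 22` in validate is not reached; the assignment to val does not complete.
5. `except ZeroDivisionError` matches → val = 126.
Result: 126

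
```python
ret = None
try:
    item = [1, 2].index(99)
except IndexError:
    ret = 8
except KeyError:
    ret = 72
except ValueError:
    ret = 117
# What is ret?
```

Step-by-step execution trace:
1. `item = [1, 2].index(99)` raises ValueError.
2. `except IndexError` does not match ValueError; skipped.
3. `except KeyError` does not match ValueError; skipped.
4. `except ValueError` matches → ret = 117.
Result: 117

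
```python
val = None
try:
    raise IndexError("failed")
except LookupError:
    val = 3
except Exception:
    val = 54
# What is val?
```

Step-by-step execution trace:
1. `raise IndexError(...)` raises IndexError.
2. `except LookupError` matches (IndexError is a subclass of LookupError) → val = 3.
3. `except Exception` is not reached.
Result: 3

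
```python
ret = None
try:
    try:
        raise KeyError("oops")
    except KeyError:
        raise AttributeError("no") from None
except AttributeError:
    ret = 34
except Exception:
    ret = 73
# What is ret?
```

Step-by-step execution trace:
1. Inner try raises KeyError; inner `except KeyError` catches it.
2. `raise AttributeError(...) from None` raises AttributeError (from None suppresses __context__, but the active exception is still AttributeError).
3. Outer `except AttributeError` matches → ret = 34.
4. `except Exception` is not reached.
Result: 34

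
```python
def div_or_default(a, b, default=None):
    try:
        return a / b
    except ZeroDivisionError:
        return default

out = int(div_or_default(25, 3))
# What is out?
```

Step-by-step execution trace:
1. `div_or_default(25, 3)` enters try: `return 25 / 3` → returns 8.333333333333334. No exception raised.
2. `except ZeroDivisionError` is skipped.
3. `int(8.333333333333334)` → 8 → out = 8.
Result: 8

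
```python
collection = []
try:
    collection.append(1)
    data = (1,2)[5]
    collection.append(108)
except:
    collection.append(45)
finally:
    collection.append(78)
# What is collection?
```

Step-by-step execution trace:
1. try: `collection.append(1)` → collection = [1].
2. `data = (1,2)[5]` raises IndexError; `collection.append(108)` is not reached.
3. bare `except` matches → `collection.append(45)` → collection = [1, 45].
4. finally always runs: `collection.append(78)` → collection = [1, 45, 78].
Result: [1, 45, 78]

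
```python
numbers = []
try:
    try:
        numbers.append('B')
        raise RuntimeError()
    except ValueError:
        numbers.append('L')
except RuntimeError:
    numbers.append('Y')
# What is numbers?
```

Step-by-step execution trace:
1. Inner try: `numbers.append('B')` → numbers = ['B'].
2. `raise RuntimeError()` raises RuntimeError.
3. Inner `except ValueError` does not match RuntimeError; exception propagates to outer try.
4. Outer `except RuntimeError` matches → `numbers.append('Y')` → numbers = ['B', 'Y'].
Result: ['B', 'Y']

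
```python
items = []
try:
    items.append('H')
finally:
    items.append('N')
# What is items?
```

Step-by-step execution trace:
1. try: `items.append('H')` → items = ['H'].
2. The try body completes without raising.
3. finally always runs: `items.append('N')` → items = ['H', 'N'].
Result: ['H', 'N']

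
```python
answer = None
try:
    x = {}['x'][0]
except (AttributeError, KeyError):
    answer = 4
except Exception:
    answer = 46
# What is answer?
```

Step-by-step execution trace:
1. `x = {}['x'][0]` raises KeyError.
2. `except (AttributeError, KeyError)` matches (KeyError is in the tuple) → answer = 4.
3. `except Exception` is not reached.
Result: 4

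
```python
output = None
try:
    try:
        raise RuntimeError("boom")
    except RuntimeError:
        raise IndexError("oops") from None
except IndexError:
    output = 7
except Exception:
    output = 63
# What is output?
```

Step-by-step execution trace:
1. Inner try raises RuntimeError; inner `except RuntimeError` catches it.
2. `raise IndexError(...) from None` raises IndexError (from None suppresses __context__, but the active exception is still IndexError).
3. Outer `except IndexError` matches → output = 7.
4. `except Exception` is not reached.
Result: 7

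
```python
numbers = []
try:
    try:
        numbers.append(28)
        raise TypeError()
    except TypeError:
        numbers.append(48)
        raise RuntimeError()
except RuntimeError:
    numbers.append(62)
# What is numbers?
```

Step-by-step execution trace:
1. Inner try: `numbers.append(28)` → numbers = [28].
2. `raise TypeError()` raises TypeError.
3. Inner `except TypeError` matches → `numbers.append(48)` → numbers = [28, 48].
4. `raise RuntimeError()` raises RuntimeError; propagates to outer try.
5. Outer `except RuntimeError` matches → `numbers.append(62)` → numbers = [28, 48, 62].
Result: [28, 48, 62]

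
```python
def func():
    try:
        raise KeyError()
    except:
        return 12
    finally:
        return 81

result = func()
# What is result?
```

Step-by-step execution trace:
1. `func()` enters try: `raise KeyError()` raises KeyError.
2. bare `except` matches → `return 12` sets pending return value 12.
3. Before returning, `finally: return 81` runs and overrides the pending return.
4. func() returns 81 → result = 81.
Result: 81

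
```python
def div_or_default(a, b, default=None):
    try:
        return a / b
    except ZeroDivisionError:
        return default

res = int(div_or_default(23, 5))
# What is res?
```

Step-by-step execution trace:
1. `div_or_default(23, 5)` enters try: `return 23 / 5` → returns 4.6. No exception raised.
2. `except ZeroDivisionError` is skipped.
3. `int(4.6)` → 4 → res = 4.
Result: 4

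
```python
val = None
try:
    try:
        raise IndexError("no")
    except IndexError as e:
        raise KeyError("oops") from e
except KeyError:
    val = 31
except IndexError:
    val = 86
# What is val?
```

Step-by-step execution trace:
1. Inner try raises IndexError; inner `except IndexError as e` catches it.
2. `raise KeyError(...) from e` raises KeyError (IndexError is attached as __cause__, but only KeyError is active).
3. Outer `except KeyError` matches → val = 31.
4. `except IndexError` is not reached.
Result: 31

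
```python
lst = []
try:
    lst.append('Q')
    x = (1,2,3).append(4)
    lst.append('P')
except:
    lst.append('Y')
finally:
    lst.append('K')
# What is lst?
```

Step-by-step execution trace:
1. try: `lst.append('Q')` → lst = ['Q'].
2. `x = (1,2,3).append(4)` raises AttributeError; `lst.append('P')` is not reached.
3. bare `except` matches → `lst.append('Y')` → lst = ['Q', 'Y'].
4. finally always runs: `lst.append('K')` → lst = ['Q', 'Y', 'K'].
Result: ['Q', 'Y', 'K']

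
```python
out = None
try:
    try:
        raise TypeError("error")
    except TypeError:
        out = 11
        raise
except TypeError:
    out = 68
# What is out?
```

Step-by-step execution trace:
1. Inner try: `raise TypeError("error")` raises TypeError.
2. Inner `except TypeError` matches → out = 11.
3. bare `raise` re-raises the same TypeError.
4. Outer `except TypeError` matches → out = 68.
Result: 68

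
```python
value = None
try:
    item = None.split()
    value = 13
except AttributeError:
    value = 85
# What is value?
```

Step-by-step execution trace:
1. `item = None.split()` raises AttributeError.
2. `value = 13` is not reached.
3. `except AttributeError` matches → value = 85.
Result: 85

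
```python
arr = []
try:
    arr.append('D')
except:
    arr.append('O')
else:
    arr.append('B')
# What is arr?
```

Step-by-step execution trace:
1. try: `arr.append('D')` → arr = ['D']. No exception raised.
2. `except` is skipped.
3. `else` runs (try completed without exception): `arr.append('B')` → arr = ['D', 'B'].
Result: ['D', 'B']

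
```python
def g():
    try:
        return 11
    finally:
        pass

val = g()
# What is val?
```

Step-by-step execution trace:
1. `g()` enters try: `return 11` sets pending return value 11.
2. Before returning, `finally: pass` runs (no effect).
3. g() returns 11 → val = 11.
Result: 11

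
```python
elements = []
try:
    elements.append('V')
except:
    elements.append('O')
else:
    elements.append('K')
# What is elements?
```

Step-by-step execution trace:
1. try: `elements.append('V')` → elements = ['V']. No exception raised.
2. `except` is skipped.
3. `else` runs (try completed without exception): `elements.append('K')` → elements = ['V', 'K'].
Result: ['V', 'K']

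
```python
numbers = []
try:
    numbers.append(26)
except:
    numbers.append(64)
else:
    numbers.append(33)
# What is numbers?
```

Step-by-step execution trace:
1. try: `numbers.append(26)` → numbers = [26]. No exception raised.
2. `except` is skipped.
3. `else` runs (try completed without exception): `numbers.append(33)` → numbers = [26, 33].
Result: [26, 33]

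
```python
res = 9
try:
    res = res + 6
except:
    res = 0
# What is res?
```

Step-by-step execution trace:
1. res starts at 9.
2. try: `res = res + 6` → res = 15. No exception raised.
3. `except` is skipped.
Result: 15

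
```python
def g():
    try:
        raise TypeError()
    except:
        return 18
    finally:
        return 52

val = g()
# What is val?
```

Step-by-step execution trace:
1. `g()` enters try: `raise TypeError()` raises TypeError.
2. bare `except` matches → `return 18` sets pending return value 18.
3. Before returning, `finally: return 52` runs and overrides the pending return.
4. g() returns 52 → val = 52.
Result: 52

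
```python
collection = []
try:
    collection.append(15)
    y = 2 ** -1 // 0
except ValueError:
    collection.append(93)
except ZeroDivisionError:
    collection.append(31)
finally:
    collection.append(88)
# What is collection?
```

Step-by-step execution trace:
1. try: `collection.append(15)` → collection = [15].
2. `y = 2 ** -1 // 0` raises ZeroDivisionError.
3. `except ValueError` does not match ZeroDivisionError; skipped.
4. `except ZeroDivisionError` matches → `collection.append(31)` → collection = [15, 31].
5. finally always runs: `collection.append(88)` → collection = [15, 31, 88].
Result: [15, 31, 88]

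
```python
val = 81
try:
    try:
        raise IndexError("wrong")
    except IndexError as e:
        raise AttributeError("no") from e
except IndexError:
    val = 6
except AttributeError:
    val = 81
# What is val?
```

Step-by-step execution trace:
1. Inner try raises IndexError; inner `except IndexError as e` catches it.
2. `raise AttributeError(...) from e` raises AttributeError (IndexError is attached as __cause__, but only AttributeError is active).
3. Outer `except IndexError` does not match AttributeError; skipped.
4. Outer `except AttributeError` matches → val = 81.
Result: 81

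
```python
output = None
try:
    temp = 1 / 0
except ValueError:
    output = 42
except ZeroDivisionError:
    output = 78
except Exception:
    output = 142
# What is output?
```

Step-by-step execution trace:
1. `temp = 1 / 0` raises ZeroDivisionError.
2. `except ValueError` does not match ZeroDivisionError; skipped.
3. `except ZeroDivisionError` matches → output = 78.
4. Remaining except clauses are skipped.
Result: 78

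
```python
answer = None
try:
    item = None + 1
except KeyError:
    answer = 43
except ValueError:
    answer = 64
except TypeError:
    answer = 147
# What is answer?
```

Step-by-step execution trace:
1. `item = None + 1` raises TypeError.
2. `except KeyError` does not match TypeError; skipped.
3. `except ValueError` does not match TypeError; skipped.
4. `except TypeError` matches → answer = 147.
Result: 147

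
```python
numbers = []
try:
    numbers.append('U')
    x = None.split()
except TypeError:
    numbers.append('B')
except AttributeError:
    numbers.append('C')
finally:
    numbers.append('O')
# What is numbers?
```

Step-by-step execution trace:
1. try: `numbers.append('U')` → numbers = ['U'].
2. `x = None.split()` raises AttributeError.
3. `except TypeError` does not match AttributeError; skipped.
4. `except AttributeError` matches → `numbers.append('C')` → numbers = ['U', 'C'].
5. finally always runs: `numbers.append('O')` → numbers = ['U', 'C', 'O'].
Result: ['U', 'C', 'O']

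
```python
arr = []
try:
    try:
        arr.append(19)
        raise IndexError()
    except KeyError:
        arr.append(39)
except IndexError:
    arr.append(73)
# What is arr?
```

Step-by-step execution trace:
1. Inner try: `arr.append(19)` → arr = [19].
2. `raise IndexError()` raises IndexError.
3. Inner `except KeyError` does not match IndexError; exception propagates to outer try.
4. Outer `except IndexError` matches → `arr.append(73)` → arr = [19, 73].
Result: [19, 73]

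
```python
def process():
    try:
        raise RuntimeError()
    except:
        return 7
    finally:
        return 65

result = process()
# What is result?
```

Step-by-step execution trace:
1. `process()` enters try: `raise RuntimeError()` raises RuntimeError.
2. bare `except` matches → `return 7` sets pending return value 7.
3. Before returning, `finally: return 65` runs and overrides the pending return.
4. process() returns 65 → result = 65.
Result: 65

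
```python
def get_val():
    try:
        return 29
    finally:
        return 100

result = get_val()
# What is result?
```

Step-by-step execution trace:
1. `get_val()` enters try: `return 29` sets pending return value 29.
2. Before returning, `finally: return 100` runs and overrides the pending return.
3. get_val() returns 100 → result = 100.
Result: 100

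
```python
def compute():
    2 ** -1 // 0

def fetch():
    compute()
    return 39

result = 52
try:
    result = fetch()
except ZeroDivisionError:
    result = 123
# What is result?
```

Step-by-step execution trace:
1. result starts at 52.
2. try: `fetch()` calls `compute()`.
3. `compute()` evaluates `2 ** -1 // 0`, which raises ZeroDivisionError; it propagates through fetch (uncaught).
4. `return 39` in fetch is not reached; the assignment to result does not complete.
5. `except ZeroDivisionError` matches → result = 123.
Result: 123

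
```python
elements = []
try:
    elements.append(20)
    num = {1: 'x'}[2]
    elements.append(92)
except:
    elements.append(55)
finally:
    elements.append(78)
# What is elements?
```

Step-by-step execution trace:
1. try: `elements.append(20)` → elements = [20].
2. `num = {1: 'x'}[2]` raises KeyError; `elements.append(92)` is not reached.
3. bare `except` matches → `elements.append(55)` → elements = [20, 55].
4. finally always runs: `elements.append(78)` → elements = [20, 55, 78].
Result: [20, 55, 78]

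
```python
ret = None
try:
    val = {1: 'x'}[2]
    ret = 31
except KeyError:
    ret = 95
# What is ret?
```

Step-by-step execution trace:
1. `val = {1: 'x'}[2]` raises KeyError.
2. `ret = 31` is not reached.
3. `except KeyError` matches → ret = 95.
Result: 95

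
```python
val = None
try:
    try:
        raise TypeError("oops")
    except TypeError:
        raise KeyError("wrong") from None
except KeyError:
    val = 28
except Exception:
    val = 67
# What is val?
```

Step-by-step execution trace:
1. Inner try raises TypeError; inner `except TypeError` catches it.
2. `raise KeyError(...) from None` raises KeyError (from None suppresses __context__, but the active exception is still KeyError).
3. Outer `except KeyError` matches → val = 28.
4. `except Exception` is not reached.
Result: 28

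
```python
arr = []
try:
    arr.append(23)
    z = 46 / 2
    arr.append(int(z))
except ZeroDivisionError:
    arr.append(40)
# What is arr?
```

Step-by-step execution trace:
1. try: `arr.append(23)` → arr = [23].
2. `z = 46 / 2` → z = 23.0. No exception raised.
3. `arr.append(int(z))` → arr = [23, 23].
4. `except ZeroDivisionError` is skipped (no exception was raised).
Result: [23, 23]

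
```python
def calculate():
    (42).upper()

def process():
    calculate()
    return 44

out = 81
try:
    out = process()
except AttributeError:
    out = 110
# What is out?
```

Step-by-step execution trace:
1. out starts at 81.
2. try: `process()` calls `calculate()`.
3. `calculate()` evaluates `(42).upper()`, which raises AttributeError; it propagates through process (uncaught).
4. `return 44` in process is not reached; the assignment to out does not complete.
5. `except AttributeError` matches → out = 110.
Result: 110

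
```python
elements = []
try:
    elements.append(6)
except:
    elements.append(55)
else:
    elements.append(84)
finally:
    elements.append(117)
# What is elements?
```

Step-by-step execution trace:
1. try: `elements.append(6)` → elements = [6]. No exception raised.
2. `except` is skipped.
3. `else` runs: `elements.append(84)` → elements = [6, 84].
4. `finally` always runs: `elements.append(117)` → elements = [6, 84, 117].
Result: [6, 84, 117]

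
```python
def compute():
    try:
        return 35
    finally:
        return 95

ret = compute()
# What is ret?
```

Step-by-step execution trace:
1. `compute()` enters try: `return 35` sets pending return value 35.
2. Before returning, `finally: return 95` runs and overrides the pending return.
3. compute() returns 95 → ret = 95.
Result: 95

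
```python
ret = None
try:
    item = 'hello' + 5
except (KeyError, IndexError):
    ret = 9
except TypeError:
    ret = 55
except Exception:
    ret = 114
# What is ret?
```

Step-by-step execution trace:
1. `item = 'hello' + 5` raises TypeError.
2. `except (KeyError, IndexError)` does not match TypeError; skipped.
3. `except TypeError` matches (exact type match) → ret = 55.
4. `except Exception` is not reached.
Result: 55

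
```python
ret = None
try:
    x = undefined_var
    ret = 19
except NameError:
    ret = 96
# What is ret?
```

Step-by-step execution trace:
1. `x = undefined_var` raises NameError.
2. `ret = 19` is not reached.
3. `except NameError` matches → ret = 96.
Result: 96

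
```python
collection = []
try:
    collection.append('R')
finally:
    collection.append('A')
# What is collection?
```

Step-by-step execution trace:
1. try: `collection.append('R')` → collection = ['R'].
2. The try body completes without raising.
3. finally always runs: `collection.append('A')` → collection = ['R', 'A'].
Result: ['R', 'A']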